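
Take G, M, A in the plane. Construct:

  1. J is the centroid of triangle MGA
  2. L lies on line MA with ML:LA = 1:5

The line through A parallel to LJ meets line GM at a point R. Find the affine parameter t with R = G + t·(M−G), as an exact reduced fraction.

t = 3

Assign G = (0, 0), M = (1, 0), A = (0, 1) — the answer is frame-independent, so this choice is without loss of generality.
1. J is the centroid of triangle MGA ⇒ J = (1/3, 1/3)
2. L lies on line MA with ML:LA = 1:5 ⇒ L = (5/6, 1/6)
through A parallel to LJ: direction (-1/2, 1/6); meets GM at R = (3, 0)
R = G + t·(M−G) with t = 3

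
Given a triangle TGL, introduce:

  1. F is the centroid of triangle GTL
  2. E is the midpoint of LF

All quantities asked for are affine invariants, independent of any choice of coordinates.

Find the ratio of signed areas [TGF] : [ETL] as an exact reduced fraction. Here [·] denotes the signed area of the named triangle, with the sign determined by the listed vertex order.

Set T = (0, 0), G = (1, 0), L = (0, 1); any affine frame gives the same invariant.
1. F is the centroid of triangle GTL ⇒ F = (1/3, 1/3)
2. E is the midpoint of LF ⇒ E = (1/6, 2/3)
2·[TGF] = 1/3, 2·[ETL] = -1/6
[TGF]:[ETL] = 1/3:-1/6 = -2

[TGF]:[ETL] = -2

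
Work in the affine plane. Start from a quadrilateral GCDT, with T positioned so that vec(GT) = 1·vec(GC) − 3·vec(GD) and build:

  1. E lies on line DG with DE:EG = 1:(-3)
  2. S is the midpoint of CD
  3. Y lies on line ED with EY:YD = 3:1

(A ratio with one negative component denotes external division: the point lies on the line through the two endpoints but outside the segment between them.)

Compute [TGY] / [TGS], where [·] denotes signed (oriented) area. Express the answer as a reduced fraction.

[TGY]:[TGS] = 9/16

Assign G = (0, 0), C = (1, 0), D = (0, 1), T = (1, -3) — the answer is frame-independent, so this choice is without loss of generality.
1. E lies on line DG with DE:EG = 1:(-3) ⇒ E = (0, 3/2)
2. S is the midpoint of CD ⇒ S = (1/2, 1/2)
3. Y lies on line ED with EY:YD = 3:1 ⇒ Y = (0, 9/8)
2·[TGY] = -9/8, 2·[TGS] = -2
[TGY]:[TGS] = -9/8:-2 = 9/16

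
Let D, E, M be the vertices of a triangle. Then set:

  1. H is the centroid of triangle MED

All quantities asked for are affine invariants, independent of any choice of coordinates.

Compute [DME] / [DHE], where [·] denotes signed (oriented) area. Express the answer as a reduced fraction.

Choose coordinates D = (0, 0), E = (1, 0), M = (0, 1).
1. H is the centroid of triangle MED ⇒ H = (1/3, 1/3)
2·[DME] = -1, 2·[DHE] = -1/3
[DME]:[DHE] = -1:-1/3 = 3

[DME]:[DHE] = 3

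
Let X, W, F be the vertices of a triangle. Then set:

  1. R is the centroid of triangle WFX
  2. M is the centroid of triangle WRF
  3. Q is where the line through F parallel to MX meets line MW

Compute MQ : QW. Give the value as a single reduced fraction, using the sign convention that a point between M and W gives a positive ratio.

Set X = (0, 0), W = (1, 0), F = (0, 1); any affine frame gives the same invariant.
1. R is the centroid of triangle WFX ⇒ R = (1/3, 1/3)
2. M is the centroid of triangle WRF ⇒ M = (4/9, 4/9)
3. Q is where the line through F parallel to MX meets line MW ⇒ Q = (-1/9, 8/9)
Q = M + t·(W−M) with t = -1, so MQ:QW = t:(1−t) = -1:2

MQ:QW = -1/2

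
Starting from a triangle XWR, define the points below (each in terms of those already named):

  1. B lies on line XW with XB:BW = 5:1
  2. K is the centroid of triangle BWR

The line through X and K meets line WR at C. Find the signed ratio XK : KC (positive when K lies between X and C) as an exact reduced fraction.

Assign X = (0, 0), W = (1, 0), R = (0, 1) — the answer is frame-independent, so this choice is without loss of generality.
1. B lies on line XW with XB:BW = 5:1 ⇒ B = (5/6, 0)
2. K is the centroid of triangle BWR ⇒ K = (11/18, 1/3)
line XK meets WR at C = (11/17, 6/17)
K = X + t·(C−X) with t = 17/18, so XK:KC = 17/18:1/18

XK:KC = 17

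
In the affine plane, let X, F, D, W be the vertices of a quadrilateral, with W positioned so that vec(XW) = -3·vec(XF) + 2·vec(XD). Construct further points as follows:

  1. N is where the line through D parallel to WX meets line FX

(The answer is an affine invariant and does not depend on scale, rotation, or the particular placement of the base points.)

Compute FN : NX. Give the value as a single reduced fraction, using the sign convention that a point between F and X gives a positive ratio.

FN:NX = -1/3

Set X = (0, 0), F = (1, 0), D = (0, 1), W = (-3, 2); any affine frame gives the same invariant.
1. N is where the line through D parallel to WX meets line FX ⇒ N = (3/2, 0)
N = F + t·(X−F) with t = -1/2, so FN:NX = t:(1−t) = -1/2:3/2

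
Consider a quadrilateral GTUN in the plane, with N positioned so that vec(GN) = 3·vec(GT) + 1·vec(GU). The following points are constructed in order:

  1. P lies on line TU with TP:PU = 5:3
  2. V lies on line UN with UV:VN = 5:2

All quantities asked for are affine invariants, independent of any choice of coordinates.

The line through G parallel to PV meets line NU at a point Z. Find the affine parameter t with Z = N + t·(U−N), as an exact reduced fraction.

t = -4/7

Assign G = (0, 0), T = (1, 0), U = (0, 1), N = (3, 1) — the answer is frame-independent, so this choice is without loss of generality.
1. P lies on line TU with TP:PU = 5:3 ⇒ P = (3/8, 5/8)
2. V lies on line UN with UV:VN = 5:2 ⇒ V = (15/7, 1)
through G parallel to PV: direction (99/56, 3/8); meets NU at Z = (33/7, 1)
Z = N + t·(U−N) with t = -4/7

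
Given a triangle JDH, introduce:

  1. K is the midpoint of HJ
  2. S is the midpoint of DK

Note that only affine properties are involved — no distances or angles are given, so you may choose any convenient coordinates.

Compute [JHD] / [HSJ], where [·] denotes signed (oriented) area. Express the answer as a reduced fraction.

Work in coordinates with J = (0, 0), D = (1, 0), H = (0, 1).
1. K is the midpoint of HJ ⇒ K = (0, 1/2)
2. S is the midpoint of DK ⇒ S = (1/2, 1/4)
2·[JHD] = -1, 2·[HSJ] = -1/2
[JHD]:[HSJ] = -1:-1/2 = 2

[JHD]:[HSJ] = 2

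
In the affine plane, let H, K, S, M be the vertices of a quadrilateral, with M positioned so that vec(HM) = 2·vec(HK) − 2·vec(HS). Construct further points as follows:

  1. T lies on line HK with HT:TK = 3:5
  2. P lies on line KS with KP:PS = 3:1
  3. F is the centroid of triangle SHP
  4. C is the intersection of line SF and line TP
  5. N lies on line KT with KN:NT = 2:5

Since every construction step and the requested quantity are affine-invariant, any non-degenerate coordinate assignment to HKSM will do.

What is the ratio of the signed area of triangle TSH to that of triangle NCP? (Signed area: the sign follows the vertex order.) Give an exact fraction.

[TSH]:[NCP] = -7/50

Assign H = (0, 0), K = (1, 0), S = (0, 1), M = (2, -2) — the answer is frame-independent, so this choice is without loss of generality.
1. T lies on line HK with HT:TK = 3:5 ⇒ T = (3/8, 0)
2. P lies on line KS with KP:PS = 3:1 ⇒ P = (1/4, 3/4)
3. F is the centroid of triangle SHP ⇒ F = (1/12, 7/12)
4. C is the intersection of line SF and line TP ⇒ C = (5/4, -21/4)
5. N lies on line KT with KN:NT = 2:5 ⇒ N = (23/28, 0)
2·[TSH] = 3/8, 2·[NCP] = -75/28
[TSH]:[NCP] = 3/8:-75/28 = -7/50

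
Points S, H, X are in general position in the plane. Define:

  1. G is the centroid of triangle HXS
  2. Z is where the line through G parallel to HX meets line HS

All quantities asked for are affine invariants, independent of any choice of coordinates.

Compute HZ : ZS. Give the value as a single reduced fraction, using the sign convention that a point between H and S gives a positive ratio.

HZ:ZS = 1/2

Assign S = (0, 0), H = (1, 0), X = (0, 1) — the answer is frame-independent, so this choice is without loss of generality.
1. G is the centroid of triangle HXS ⇒ G = (1/3, 1/3)
2. Z is where the line through G parallel to HX meets line HS ⇒ Z = (2/3, 0)
Z = H + t·(S−H) with t = 1/3, so HZ:ZS = t:(1−t) = 1/3:2/3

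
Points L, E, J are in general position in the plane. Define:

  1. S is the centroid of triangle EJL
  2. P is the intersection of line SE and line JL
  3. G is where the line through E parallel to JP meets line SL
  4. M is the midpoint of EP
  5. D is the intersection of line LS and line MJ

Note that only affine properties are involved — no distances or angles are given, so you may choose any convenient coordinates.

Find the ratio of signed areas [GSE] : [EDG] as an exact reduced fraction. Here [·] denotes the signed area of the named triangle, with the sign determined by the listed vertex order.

[GSE]:[EDG] = -10/9

Work in coordinates with L = (0, 0), E = (1, 0), J = (0, 1).
1. S is the centroid of triangle EJL ⇒ S = (1/3, 1/3)
2. P is the intersection of line SE and line JL ⇒ P = (0, 1/2)
3. G is where the line through E parallel to JP meets line SL ⇒ G = (1, 1)
4. M is the midpoint of EP ⇒ M = (1/2, 1/4)
5. D is the intersection of line LS and line MJ ⇒ D = (2/5, 2/5)
2·[GSE] = 2/3, 2·[EDG] = -3/5
[GSE]:[EDG] = 2/3:-3/5 = -10/9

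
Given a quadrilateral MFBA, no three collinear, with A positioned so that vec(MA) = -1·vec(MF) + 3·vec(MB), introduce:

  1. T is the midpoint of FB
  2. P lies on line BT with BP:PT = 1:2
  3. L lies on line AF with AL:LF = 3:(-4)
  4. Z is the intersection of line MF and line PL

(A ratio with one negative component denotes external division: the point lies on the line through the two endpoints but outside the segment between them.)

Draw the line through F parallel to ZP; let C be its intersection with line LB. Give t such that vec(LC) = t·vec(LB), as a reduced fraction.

t = -5

Work in coordinates with M = (0, 0), F = (1, 0), B = (0, 1), A = (-1, 3).
1. T is the midpoint of FB ⇒ T = (1/2, 1/2)
2. P lies on line BT with BP:PT = 1:2 ⇒ P = (1/6, 5/6)
3. L lies on line AF with AL:LF = 3:(-4) ⇒ L = (-7, 12)
4. Z is the intersection of line MF and line PL ⇒ Z = (47/67, 0)
through F parallel to ZP: direction (-215/402, 5/6); meets LB at C = (-42, 67)
C = L + t·(B−L) with t = -5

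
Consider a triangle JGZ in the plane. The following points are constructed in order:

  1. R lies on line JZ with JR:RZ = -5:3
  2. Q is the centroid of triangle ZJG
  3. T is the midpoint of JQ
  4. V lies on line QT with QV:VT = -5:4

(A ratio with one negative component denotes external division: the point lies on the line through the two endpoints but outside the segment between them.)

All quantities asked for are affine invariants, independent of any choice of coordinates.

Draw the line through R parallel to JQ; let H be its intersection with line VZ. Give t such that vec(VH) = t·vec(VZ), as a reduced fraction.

Choose coordinates J = (0, 0), G = (1, 0), Z = (0, 1).
1. R lies on line JZ with JR:RZ = -5:3 ⇒ R = (0, 5/2)
2. Q is the centroid of triangle ZJG ⇒ Q = (1/3, 1/3)
3. T is the midpoint of JQ ⇒ T = (1/6, 1/6)
4. V lies on line QT with QV:VT = -5:4 ⇒ V = (-1/2, -1/2)
through R parallel to JQ: direction (1/3, 1/3); meets VZ at H = (3/4, 13/4)
H = V + t·(Z−V) with t = 5/2

t = 5/2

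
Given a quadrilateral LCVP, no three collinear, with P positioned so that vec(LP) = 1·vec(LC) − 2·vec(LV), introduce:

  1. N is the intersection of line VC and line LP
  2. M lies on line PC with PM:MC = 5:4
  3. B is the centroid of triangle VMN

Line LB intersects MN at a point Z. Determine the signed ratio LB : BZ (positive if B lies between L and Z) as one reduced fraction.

Assign L = (0, 0), C = (1, 0), V = (0, 1), P = (1, -2) — the answer is frame-independent, so this choice is without loss of generality.
1. N is the intersection of line VC and line LP ⇒ N = (-1, 2)
2. M lies on line PC with PM:MC = 5:4 ⇒ M = (1, -8/9)
3. B is the centroid of triangle VMN ⇒ B = (0, 19/27)
line LB meets MN at Z = (0, 5/9)
B = L + t·(Z−L) with t = 19/15, so LB:BZ = 19/15:-4/15

LB:BZ = -19/4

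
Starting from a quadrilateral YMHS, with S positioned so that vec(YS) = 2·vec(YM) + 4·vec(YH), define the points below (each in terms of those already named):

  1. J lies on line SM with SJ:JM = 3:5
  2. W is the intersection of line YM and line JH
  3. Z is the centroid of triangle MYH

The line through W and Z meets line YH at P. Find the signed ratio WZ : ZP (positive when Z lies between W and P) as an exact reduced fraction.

WZ:ZP = -17/4

Set Y = (0, 0), M = (1, 0), H = (0, 1), S = (2, 4); any affine frame gives the same invariant.
1. J lies on line SM with SJ:JM = 3:5 ⇒ J = (13/8, 5/2)
2. W is the intersection of line YM and line JH ⇒ W = (-13/12, 0)
3. Z is the centroid of triangle MYH ⇒ Z = (1/3, 1/3)
line WZ meets YH at P = (0, 13/51)
Z = W + t·(P−W) with t = 17/13, so WZ:ZP = 17/13:-4/13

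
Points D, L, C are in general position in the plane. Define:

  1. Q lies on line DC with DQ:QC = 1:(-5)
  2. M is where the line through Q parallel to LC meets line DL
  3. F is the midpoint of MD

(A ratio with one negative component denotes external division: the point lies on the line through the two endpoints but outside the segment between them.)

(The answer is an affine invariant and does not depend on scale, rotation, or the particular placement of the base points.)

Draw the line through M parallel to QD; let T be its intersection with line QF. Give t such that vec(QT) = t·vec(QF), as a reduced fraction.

Work in coordinates with D = (0, 0), L = (1, 0), C = (0, 1).
1. Q lies on line DC with DQ:QC = 1:(-5) ⇒ Q = (0, -1/4)
2. M is where the line through Q parallel to LC meets line DL ⇒ M = (-1/4, 0)
3. F is the midpoint of MD ⇒ F = (-1/8, 0)
through M parallel to QD: direction (0, 1/4); meets QF at T = (-1/4, 1/4)
T = Q + t·(F−Q) with t = 2

t = 2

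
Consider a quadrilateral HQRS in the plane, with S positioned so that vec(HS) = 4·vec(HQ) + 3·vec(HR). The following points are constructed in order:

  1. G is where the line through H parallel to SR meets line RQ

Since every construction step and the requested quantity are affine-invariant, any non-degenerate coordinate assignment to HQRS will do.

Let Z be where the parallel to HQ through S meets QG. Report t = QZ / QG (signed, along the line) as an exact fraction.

t = 9

Assign H = (0, 0), Q = (1, 0), R = (0, 1), S = (4, 3) — the answer is frame-independent, so this choice is without loss of generality.
1. G is where the line through H parallel to SR meets line RQ ⇒ G = (2/3, 1/3)
through S parallel to HQ: direction (1, 0); meets QG at Z = (-2, 3)
Z = Q + t·(G−Q) with t = 9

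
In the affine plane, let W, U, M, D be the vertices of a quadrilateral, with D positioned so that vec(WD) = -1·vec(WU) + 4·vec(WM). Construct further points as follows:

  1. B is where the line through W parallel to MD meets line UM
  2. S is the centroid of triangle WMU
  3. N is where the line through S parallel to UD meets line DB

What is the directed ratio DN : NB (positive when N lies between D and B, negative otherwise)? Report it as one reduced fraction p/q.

DN:NB = 2

Assign W = (0, 0), U = (1, 0), M = (0, 1), D = (-1, 4) — the answer is frame-independent, so this choice is without loss of generality.
1. B is where the line through W parallel to MD meets line UM ⇒ B = (-1/2, 3/2)
2. S is the centroid of triangle WMU ⇒ S = (1/3, 1/3)
3. N is where the line through S parallel to UD meets line DB ⇒ N = (-2/3, 7/3)
N = D + t·(B−D) with t = 2/3, so DN:NB = t:(1−t) = 2/3:1/3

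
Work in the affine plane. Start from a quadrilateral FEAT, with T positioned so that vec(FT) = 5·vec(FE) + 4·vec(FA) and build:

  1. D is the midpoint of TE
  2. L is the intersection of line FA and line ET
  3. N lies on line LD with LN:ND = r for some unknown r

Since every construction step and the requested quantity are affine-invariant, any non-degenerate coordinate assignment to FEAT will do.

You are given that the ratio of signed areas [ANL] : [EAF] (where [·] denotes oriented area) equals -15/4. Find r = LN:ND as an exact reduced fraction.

Assign F = (0, 0), E = (1, 0), A = (0, 1), T = (5, 4) — the answer is frame-independent, so this choice is without loss of generality.
1. D is the midpoint of TE ⇒ D = (3, 2)
2. L is the intersection of line FA and line ET ⇒ L = (0, -1)
3. With LN:ND = r, write λ = r/(r+1) so N = L + λ·(D−L); N is affine-linear in λ
Every point depending on N is an affine combination of N and λ-independent points, so each such coordinate is linear in λ; the λ² term in each signed area is a multiple of (D−L)×(D−L) = 0, so 2·[ANL] and 2·[EAF] are each linear in λ. Evaluating at λ=0 and λ=1:
  2·[ANL] = -6·λ,   2·[EAF] = 1
So [ANL]:[EAF] = (-6·λ) / (1). Setting this equal to -15/4:
  -6·λ = -15/4·(1)  ⇒  λ = 5/8
Then r = λ/(1−λ) = (5/8)/(3/8) = 5/3. Check: with r = 5/3, N = (15/8, 7/8) and [ANL]:[EAF] = -15/4 as required.

r = 5/3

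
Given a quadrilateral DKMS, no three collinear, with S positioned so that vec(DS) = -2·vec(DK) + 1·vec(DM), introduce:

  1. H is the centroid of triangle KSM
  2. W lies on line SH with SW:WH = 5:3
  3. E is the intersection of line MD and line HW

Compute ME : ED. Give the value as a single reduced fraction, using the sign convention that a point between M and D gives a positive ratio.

Set D = (0, 0), K = (1, 0), M = (0, 1), S = (-2, 1); any affine frame gives the same invariant.
1. H is the centroid of triangle KSM ⇒ H = (-1/3, 2/3)
2. W lies on line SH with SW:WH = 5:3 ⇒ W = (-23/24, 19/24)
3. E is the intersection of line MD and line HW ⇒ E = (0, 3/5)
E = M + t·(D−M) with t = 2/5, so ME:ED = t:(1−t) = 2/5:3/5

ME:ED = 2/3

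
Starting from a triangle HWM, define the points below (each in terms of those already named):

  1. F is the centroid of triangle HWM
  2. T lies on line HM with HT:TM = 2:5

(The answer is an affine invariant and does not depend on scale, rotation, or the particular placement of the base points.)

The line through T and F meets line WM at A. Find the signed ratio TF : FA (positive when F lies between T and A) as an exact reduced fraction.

TF:FA = 8/7

Work in coordinates with H = (0, 0), W = (1, 0), M = (0, 1).
1. F is the centroid of triangle HWM ⇒ F = (1/3, 1/3)
2. T lies on line HM with HT:TM = 2:5 ⇒ T = (0, 2/7)
line TF meets WM at A = (5/8, 3/8)
F = T + t·(A−T) with t = 8/15, so TF:FA = 8/15:7/15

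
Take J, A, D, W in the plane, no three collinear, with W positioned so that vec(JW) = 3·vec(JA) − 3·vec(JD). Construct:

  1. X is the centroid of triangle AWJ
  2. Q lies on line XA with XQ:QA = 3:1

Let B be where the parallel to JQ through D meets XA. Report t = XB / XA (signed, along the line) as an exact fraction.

t = 11/6

Set J = (0, 0), A = (1, 0), D = (0, 1), W = (3, -3); any affine frame gives the same invariant.
1. X is the centroid of triangle AWJ ⇒ X = (4/3, -1)
2. Q lies on line XA with XQ:QA = 3:1 ⇒ Q = (13/12, -1/4)
through D parallel to JQ: direction (13/12, -1/4); meets XA at B = (13/18, 5/6)
B = X + t·(A−X) with t = 11/6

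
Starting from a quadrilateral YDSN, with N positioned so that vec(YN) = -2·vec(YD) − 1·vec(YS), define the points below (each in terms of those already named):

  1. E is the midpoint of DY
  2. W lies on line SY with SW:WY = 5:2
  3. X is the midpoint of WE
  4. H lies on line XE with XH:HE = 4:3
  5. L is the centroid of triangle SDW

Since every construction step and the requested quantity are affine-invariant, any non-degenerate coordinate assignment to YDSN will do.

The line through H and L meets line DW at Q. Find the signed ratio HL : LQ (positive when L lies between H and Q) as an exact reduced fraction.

Work in coordinates with Y = (0, 0), D = (1, 0), S = (0, 1), N = (-2, -1).
1. E is the midpoint of DY ⇒ E = (1/2, 0)
2. W lies on line SY with SW:WY = 5:2 ⇒ W = (0, 2/7)
3. X is the midpoint of WE ⇒ X = (1/4, 1/7)
4. H lies on line XE with XH:HE = 4:3 ⇒ H = (11/28, 3/49)
5. L is the centroid of triangle SDW ⇒ L = (1/3, 3/7)
line HL meets DW at Q = (77/206, 129/721)
L = H + t·(Q−H) with t = 103/33, so HL:LQ = 103/33:-70/33

HL:LQ = -103/70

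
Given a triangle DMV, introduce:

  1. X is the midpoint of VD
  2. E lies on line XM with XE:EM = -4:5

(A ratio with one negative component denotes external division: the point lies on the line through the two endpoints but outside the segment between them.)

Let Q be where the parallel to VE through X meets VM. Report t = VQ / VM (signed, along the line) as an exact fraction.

Choose coordinates D = (0, 0), M = (1, 0), V = (0, 1).
1. X is the midpoint of VD ⇒ X = (0, 1/2)
2. E lies on line XM with XE:EM = -4:5 ⇒ E = (-4, 5/2)
through X parallel to VE: direction (-4, 3/2); meets VM at Q = (4/5, 1/5)
Q = V + t·(M−V) with t = 4/5

t = 4/5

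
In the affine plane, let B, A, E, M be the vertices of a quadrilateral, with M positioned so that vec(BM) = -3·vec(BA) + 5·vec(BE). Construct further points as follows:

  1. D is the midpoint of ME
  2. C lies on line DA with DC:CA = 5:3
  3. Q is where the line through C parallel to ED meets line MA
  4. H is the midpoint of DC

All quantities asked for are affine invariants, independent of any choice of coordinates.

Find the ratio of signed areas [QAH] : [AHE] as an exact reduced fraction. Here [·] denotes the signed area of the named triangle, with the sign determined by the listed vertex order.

Choose coordinates B = (0, 0), A = (1, 0), E = (0, 1), M = (-3, 5).
1. D is the midpoint of ME ⇒ D = (-3/2, 3)
2. C lies on line DA with DC:CA = 5:3 ⇒ C = (1/16, 9/8)
3. Q is where the line through C parallel to ED meets line MA ⇒ Q = (-1/2, 15/8)
4. H is the midpoint of DC ⇒ H = (-23/32, 33/16)
2·[QAH] = -33/256, 2·[AHE] = 11/32
[QAH]:[AHE] = -33/256:11/32 = -3/8

[QAH]:[AHE] = -3/8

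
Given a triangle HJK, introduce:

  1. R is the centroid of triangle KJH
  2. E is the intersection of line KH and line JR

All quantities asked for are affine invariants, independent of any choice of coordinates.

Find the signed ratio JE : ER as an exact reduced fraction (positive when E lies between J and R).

Choose coordinates H = (0, 0), J = (1, 0), K = (0, 1).
1. R is the centroid of triangle KJH ⇒ R = (1/3, 1/3)
2. E is the intersection of line KH and line JR ⇒ E = (0, 1/2)
E = J + t·(R−J) with t = 3/2, so JE:ER = t:(1−t) = 3/2:-1/2

JE:ER = -3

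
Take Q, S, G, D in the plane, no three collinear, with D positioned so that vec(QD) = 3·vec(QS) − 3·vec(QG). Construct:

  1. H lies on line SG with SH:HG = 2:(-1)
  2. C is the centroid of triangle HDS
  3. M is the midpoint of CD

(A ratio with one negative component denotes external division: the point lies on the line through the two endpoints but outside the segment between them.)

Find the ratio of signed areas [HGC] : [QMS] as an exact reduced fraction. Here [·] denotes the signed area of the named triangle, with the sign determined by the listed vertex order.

[HGC]:[QMS] = -1/5

Choose coordinates Q = (0, 0), S = (1, 0), G = (0, 1), D = (3, -3).
1. H lies on line SG with SH:HG = 2:(-1) ⇒ H = (-1, 2)
2. C is the centroid of triangle HDS ⇒ C = (1, -1/3)
3. M is the midpoint of CD ⇒ M = (2, -5/3)
2·[HGC] = -1/3, 2·[QMS] = 5/3
[HGC]:[QMS] = -1/3:5/3 = -1/5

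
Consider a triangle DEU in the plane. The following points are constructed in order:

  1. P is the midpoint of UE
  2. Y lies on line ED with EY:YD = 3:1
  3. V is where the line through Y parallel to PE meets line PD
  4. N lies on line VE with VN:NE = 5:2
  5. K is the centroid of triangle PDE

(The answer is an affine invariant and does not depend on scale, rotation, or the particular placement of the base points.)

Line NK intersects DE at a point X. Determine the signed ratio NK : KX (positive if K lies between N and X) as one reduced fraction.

NK:KX = -11/14

Set D = (0, 0), E = (1, 0), U = (0, 1); any affine frame gives the same invariant.
1. P is the midpoint of UE ⇒ P = (1/2, 1/2)
2. Y lies on line ED with EY:YD = 3:1 ⇒ Y = (1/4, 0)
3. V is where the line through Y parallel to PE meets line PD ⇒ V = (1/8, 1/8)
4. N lies on line VE with VN:NE = 5:2 ⇒ N = (3/4, 1/28)
5. K is the centroid of triangle PDE ⇒ K = (1/2, 1/6)
line NK meets DE at X = (9/11, 0)
K = N + t·(X−N) with t = -11/3, so NK:KX = -11/3:14/3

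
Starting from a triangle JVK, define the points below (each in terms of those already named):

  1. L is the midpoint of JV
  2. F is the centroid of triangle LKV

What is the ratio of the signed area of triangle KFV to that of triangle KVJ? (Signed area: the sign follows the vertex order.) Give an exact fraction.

Work in coordinates with J = (0, 0), V = (1, 0), K = (0, 1).
1. L is the midpoint of JV ⇒ L = (1/2, 0)
2. F is the centroid of triangle LKV ⇒ F = (1/2, 1/3)
2·[KFV] = 1/6, 2·[KVJ] = -1
[KFV]:[KVJ] = 1/6:-1 = -1/6

[KFV]:[KVJ] = -1/6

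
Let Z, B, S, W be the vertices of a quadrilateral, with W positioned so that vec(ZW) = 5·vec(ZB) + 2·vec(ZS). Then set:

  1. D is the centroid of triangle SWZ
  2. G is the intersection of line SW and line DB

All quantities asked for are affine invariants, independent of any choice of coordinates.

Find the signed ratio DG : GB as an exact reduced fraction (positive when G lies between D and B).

Set Z = (0, 0), B = (1, 0), S = (0, 1), W = (5, 2); any affine frame gives the same invariant.
1. D is the centroid of triangle SWZ ⇒ D = (5/3, 1)
2. G is the intersection of line SW and line DB ⇒ G = (25/13, 18/13)
G = D + t·(B−D) with t = -5/13, so DG:GB = t:(1−t) = -5/13:18/13

DG:GB = -5/18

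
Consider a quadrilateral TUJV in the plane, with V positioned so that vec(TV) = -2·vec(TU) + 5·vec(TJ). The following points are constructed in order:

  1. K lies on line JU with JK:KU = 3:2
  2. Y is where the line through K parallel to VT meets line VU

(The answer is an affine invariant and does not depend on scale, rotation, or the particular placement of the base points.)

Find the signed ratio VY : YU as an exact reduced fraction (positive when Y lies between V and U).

VY:YU = 19/6

Choose coordinates T = (0, 0), U = (1, 0), J = (0, 1), V = (-2, 5).
1. K lies on line JU with JK:KU = 3:2 ⇒ K = (3/5, 2/5)
2. Y is where the line through K parallel to VT meets line VU ⇒ Y = (7/25, 6/5)
Y = V + t·(U−V) with t = 19/25, so VY:YU = t:(1−t) = 19/25:6/25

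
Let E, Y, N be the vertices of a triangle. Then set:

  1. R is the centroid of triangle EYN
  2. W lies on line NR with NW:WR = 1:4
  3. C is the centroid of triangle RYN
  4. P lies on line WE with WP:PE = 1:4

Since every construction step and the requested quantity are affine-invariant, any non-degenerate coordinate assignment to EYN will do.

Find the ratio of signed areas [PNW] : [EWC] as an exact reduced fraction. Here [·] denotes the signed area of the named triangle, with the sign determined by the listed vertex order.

Assign E = (0, 0), Y = (1, 0), N = (0, 1) — the answer is frame-independent, so this choice is without loss of generality.
1. R is the centroid of triangle EYN ⇒ R = (1/3, 1/3)
2. W lies on line NR with NW:WR = 1:4 ⇒ W = (1/15, 13/15)
3. C is the centroid of triangle RYN ⇒ C = (4/9, 4/9)
4. P lies on line WE with WP:PE = 1:4 ⇒ P = (4/75, 52/75)
2·[PNW] = -1/75, 2·[EWC] = -16/45
[PNW]:[EWC] = -1/75:-16/45 = 3/80

[PNW]:[EWC] = 3/80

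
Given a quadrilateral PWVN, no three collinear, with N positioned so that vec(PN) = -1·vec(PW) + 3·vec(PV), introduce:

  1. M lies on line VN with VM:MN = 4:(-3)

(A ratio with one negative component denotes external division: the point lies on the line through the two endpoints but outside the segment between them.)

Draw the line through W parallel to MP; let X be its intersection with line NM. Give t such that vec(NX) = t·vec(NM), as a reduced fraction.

t = -2

Set P = (0, 0), W = (1, 0), V = (0, 1), N = (-1, 3); any affine frame gives the same invariant.
1. M lies on line VN with VM:MN = 4:(-3) ⇒ M = (-4, 9)
through W parallel to MP: direction (4, -9); meets NM at X = (5, -9)
X = N + t·(M−N) with t = -2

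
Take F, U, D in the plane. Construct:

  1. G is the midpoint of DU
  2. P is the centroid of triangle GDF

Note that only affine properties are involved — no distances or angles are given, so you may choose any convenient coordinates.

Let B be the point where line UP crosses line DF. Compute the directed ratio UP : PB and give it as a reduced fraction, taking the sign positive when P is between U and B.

Work in coordinates with F = (0, 0), U = (1, 0), D = (0, 1).
1. G is the midpoint of DU ⇒ G = (1/2, 1/2)
2. P is the centroid of triangle GDF ⇒ P = (1/6, 1/2)
line UP meets DF at B = (0, 3/5)
P = U + t·(B−U) with t = 5/6, so UP:PB = 5/6:1/6

UP:PB = 5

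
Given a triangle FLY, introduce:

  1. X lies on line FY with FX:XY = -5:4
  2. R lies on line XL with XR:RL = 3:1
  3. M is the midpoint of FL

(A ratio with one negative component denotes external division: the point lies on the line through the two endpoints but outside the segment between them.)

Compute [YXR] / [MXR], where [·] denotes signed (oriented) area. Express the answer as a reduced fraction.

Assign F = (0, 0), L = (1, 0), Y = (0, 1) — the answer is frame-independent, so this choice is without loss of generality.
1. X lies on line FY with FX:XY = -5:4 ⇒ X = (0, 5)
2. R lies on line XL with XR:RL = 3:1 ⇒ R = (3/4, 5/4)
3. M is the midpoint of FL ⇒ M = (1/2, 0)
2·[YXR] = -3, 2·[MXR] = -15/8
[YXR]:[MXR] = -3:-15/8 = 8/5

[YXR]:[MXR] = 8/5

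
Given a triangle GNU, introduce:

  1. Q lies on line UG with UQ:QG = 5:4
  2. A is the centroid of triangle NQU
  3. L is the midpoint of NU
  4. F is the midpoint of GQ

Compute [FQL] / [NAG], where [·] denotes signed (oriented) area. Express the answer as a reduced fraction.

Assign G = (0, 0), N = (1, 0), U = (0, 1) — the answer is frame-independent, so this choice is without loss of generality.
1. Q lies on line UG with UQ:QG = 5:4 ⇒ Q = (0, 4/9)
2. A is the centroid of triangle NQU ⇒ A = (1/3, 13/27)
3. L is the midpoint of NU ⇒ L = (1/2, 1/2)
4. F is the midpoint of GQ ⇒ F = (0, 2/9)
2·[FQL] = -1/9, 2·[NAG] = 13/27
[FQL]:[NAG] = -1/9:13/27 = -3/13

[FQL]:[NAG] = -3/13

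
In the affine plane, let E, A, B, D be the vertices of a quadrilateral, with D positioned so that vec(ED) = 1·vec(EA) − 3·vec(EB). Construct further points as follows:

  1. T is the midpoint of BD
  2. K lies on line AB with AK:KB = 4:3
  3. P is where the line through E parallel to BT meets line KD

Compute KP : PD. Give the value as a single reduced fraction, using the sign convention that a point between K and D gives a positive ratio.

Set E = (0, 0), A = (1, 0), B = (0, 1), D = (1, -3); any affine frame gives the same invariant.
1. T is the midpoint of BD ⇒ T = (1/2, -1)
2. K lies on line AB with AK:KB = 4:3 ⇒ K = (3/7, 4/7)
3. P is where the line through E parallel to BT meets line KD ⇒ P = (13/9, -52/9)
P = K + t·(D−K) with t = 16/9, so KP:PD = t:(1−t) = 16/9:-7/9

KP:PD = -16/7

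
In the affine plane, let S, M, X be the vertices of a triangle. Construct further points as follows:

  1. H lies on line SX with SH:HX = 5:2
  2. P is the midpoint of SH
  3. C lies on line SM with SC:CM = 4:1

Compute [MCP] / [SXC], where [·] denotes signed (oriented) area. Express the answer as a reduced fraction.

Work in coordinates with S = (0, 0), M = (1, 0), X = (0, 1).
1. H lies on line SX with SH:HX = 5:2 ⇒ H = (0, 5/7)
2. P is the midpoint of SH ⇒ P = (0, 5/14)
3. C lies on line SM with SC:CM = 4:1 ⇒ C = (4/5, 0)
2·[MCP] = -1/14, 2·[SXC] = -4/5
[MCP]:[SXC] = -1/14:-4/5 = 5/56

[MCP]:[SXC] = 5/56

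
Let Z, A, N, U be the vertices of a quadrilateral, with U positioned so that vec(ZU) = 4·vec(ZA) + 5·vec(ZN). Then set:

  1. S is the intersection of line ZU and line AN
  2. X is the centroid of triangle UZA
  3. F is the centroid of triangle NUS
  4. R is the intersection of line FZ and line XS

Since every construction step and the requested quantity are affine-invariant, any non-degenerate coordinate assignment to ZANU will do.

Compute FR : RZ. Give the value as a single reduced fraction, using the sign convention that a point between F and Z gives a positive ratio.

Work in coordinates with Z = (0, 0), A = (1, 0), N = (0, 1), U = (4, 5).
1. S is the intersection of line ZU and line AN ⇒ S = (4/9, 5/9)
2. X is the centroid of triangle UZA ⇒ X = (5/3, 5/3)
3. F is the centroid of triangle NUS ⇒ F = (40/27, 59/27)
4. R is the intersection of line FZ and line XS ⇒ R = (200/747, 295/747)
R = F + t·(Z−F) with t = 68/83, so FR:RZ = t:(1−t) = 68/83:15/83

FR:RZ = 68/15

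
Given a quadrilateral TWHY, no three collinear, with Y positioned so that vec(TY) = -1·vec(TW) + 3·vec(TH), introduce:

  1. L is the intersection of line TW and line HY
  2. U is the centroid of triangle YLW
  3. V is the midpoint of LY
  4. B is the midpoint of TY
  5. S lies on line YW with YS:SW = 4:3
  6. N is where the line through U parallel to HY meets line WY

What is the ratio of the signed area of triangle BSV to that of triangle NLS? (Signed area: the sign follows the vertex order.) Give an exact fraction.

Assign T = (0, 0), W = (1, 0), H = (0, 1), Y = (-1, 3) — the answer is frame-independent, so this choice is without loss of generality.
1. L is the intersection of line TW and line HY ⇒ L = (1/2, 0)
2. U is the centroid of triangle YLW ⇒ U = (1/6, 1)
3. V is the midpoint of LY ⇒ V = (-1/4, 3/2)
4. B is the midpoint of TY ⇒ B = (-1/2, 3/2)
5. S lies on line YW with YS:SW = 4:3 ⇒ S = (1/7, 9/7)
6. N is where the line through U parallel to HY meets line WY ⇒ N = (-1/3, 2)
2·[BSV] = 3/56, 2·[NLS] = 5/14
[BSV]:[NLS] = 3/56:5/14 = 3/20

[BSV]:[NLS] = 3/20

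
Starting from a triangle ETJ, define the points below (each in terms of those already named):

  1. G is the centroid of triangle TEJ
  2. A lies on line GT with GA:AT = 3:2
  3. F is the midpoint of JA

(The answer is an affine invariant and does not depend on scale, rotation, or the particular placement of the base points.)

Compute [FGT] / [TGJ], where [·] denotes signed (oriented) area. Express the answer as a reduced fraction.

Set E = (0, 0), T = (1, 0), J = (0, 1); any affine frame gives the same invariant.
1. G is the centroid of triangle TEJ ⇒ G = (1/3, 1/3)
2. A lies on line GT with GA:AT = 3:2 ⇒ A = (11/15, 2/15)
3. F is the midpoint of JA ⇒ F = (11/30, 17/30)
2·[FGT] = 1/6, 2·[TGJ] = -1/3
[FGT]:[TGJ] = 1/6:-1/3 = -1/2

[FGT]:[TGJ] = -1/2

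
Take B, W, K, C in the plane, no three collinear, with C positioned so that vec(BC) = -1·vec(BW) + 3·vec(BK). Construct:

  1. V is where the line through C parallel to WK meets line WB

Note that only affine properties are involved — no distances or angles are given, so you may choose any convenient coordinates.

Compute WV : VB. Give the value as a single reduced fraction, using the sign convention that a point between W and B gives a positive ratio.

WV:VB = -1/2

Assign B = (0, 0), W = (1, 0), K = (0, 1), C = (-1, 3) — the answer is frame-independent, so this choice is without loss of generality.
1. V is where the line through C parallel to WK meets line WB ⇒ V = (2, 0)
V = W + t·(B−W) with t = -1, so WV:VB = t:(1−t) = -1:2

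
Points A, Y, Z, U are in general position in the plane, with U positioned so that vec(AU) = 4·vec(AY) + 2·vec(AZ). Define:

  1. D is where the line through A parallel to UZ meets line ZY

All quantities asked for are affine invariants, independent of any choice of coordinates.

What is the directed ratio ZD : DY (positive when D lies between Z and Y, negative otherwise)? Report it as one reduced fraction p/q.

ZD:DY = 4

Assign A = (0, 0), Y = (1, 0), Z = (0, 1), U = (4, 2) — the answer is frame-independent, so this choice is without loss of generality.
1. D is where the line through A parallel to UZ meets line ZY ⇒ D = (4/5, 1/5)
D = Z + t·(Y−Z) with t = 4/5, so ZD:DY = t:(1−t) = 4/5:1/5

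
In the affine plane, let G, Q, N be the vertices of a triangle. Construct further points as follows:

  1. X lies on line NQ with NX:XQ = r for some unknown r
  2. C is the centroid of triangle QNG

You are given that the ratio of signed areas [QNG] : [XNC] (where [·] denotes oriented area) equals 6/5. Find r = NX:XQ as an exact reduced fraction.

r = -5/3

Work in coordinates with G = (0, 0), Q = (1, 0), N = (0, 1).
1. With NX:XQ = r, write λ = r/(r+1) so X = N + λ·(Q−N); X is affine-linear in λ
2. C is the centroid of triangle QNG ⇒ C = (1/3, 1/3)
Every point depending on X is an affine combination of X and λ-independent points, so each such coordinate is linear in λ; the λ² term in each signed area is a multiple of (Q−N)×(Q−N) = 0, so 2·[QNG] and 2·[XNC] are each linear in λ. Evaluating at λ=0 and λ=1:
  2·[QNG] = 1,   2·[XNC] = 1/3·λ
So [QNG]:[XNC] = (1) / (1/3·λ). Setting this equal to 6/5:
  1 = 6/5·(1/3·λ)  ⇒  λ = 5/2
Then r = λ/(1−λ) = (5/2)/(-3/2) = -5/3. Check: with r = -5/3, X = (5/2, -3/2) and [QNG]:[XNC] = 6/5 as required.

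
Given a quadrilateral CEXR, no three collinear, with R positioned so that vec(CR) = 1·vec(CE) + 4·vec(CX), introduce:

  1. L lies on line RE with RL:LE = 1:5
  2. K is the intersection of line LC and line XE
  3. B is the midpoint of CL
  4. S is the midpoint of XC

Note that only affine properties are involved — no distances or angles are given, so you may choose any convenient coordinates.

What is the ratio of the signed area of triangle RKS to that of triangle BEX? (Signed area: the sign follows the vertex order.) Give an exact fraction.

Work in coordinates with C = (0, 0), E = (1, 0), X = (0, 1), R = (1, 4).
1. L lies on line RE with RL:LE = 1:5 ⇒ L = (1, 10/3)
2. K is the intersection of line LC and line XE ⇒ K = (3/13, 10/13)
3. B is the midpoint of CL ⇒ B = (1/2, 5/3)
4. S is the midpoint of XC ⇒ S = (0, 1/2)
2·[RKS] = -7/13, 2·[BEX] = -7/6
[RKS]:[BEX] = -7/13:-7/6 = 6/13

[RKS]:[BEX] = 6/13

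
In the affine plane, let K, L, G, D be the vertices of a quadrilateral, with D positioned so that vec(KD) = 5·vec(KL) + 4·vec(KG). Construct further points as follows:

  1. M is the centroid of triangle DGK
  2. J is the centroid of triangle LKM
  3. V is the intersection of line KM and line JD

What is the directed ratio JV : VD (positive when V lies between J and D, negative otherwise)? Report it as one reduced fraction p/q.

JV:VD = -1/3

Assign K = (0, 0), L = (1, 0), G = (0, 1), D = (5, 4) — the answer is frame-independent, so this choice is without loss of generality.
1. M is the centroid of triangle DGK ⇒ M = (5/3, 5/3)
2. J is the centroid of triangle LKM ⇒ J = (8/9, 5/9)
3. V is the intersection of line KM and line JD ⇒ V = (-7/6, -7/6)
V = J + t·(D−J) with t = -1/2, so JV:VD = t:(1−t) = -1/2:3/2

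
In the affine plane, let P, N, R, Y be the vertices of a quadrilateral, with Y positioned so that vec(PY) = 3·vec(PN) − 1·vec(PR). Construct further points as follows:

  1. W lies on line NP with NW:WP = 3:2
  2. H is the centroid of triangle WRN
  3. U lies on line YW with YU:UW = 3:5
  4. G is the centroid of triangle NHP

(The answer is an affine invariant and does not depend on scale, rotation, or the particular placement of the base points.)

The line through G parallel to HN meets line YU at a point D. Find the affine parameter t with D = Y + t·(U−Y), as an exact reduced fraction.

t = 88/45

Work in coordinates with P = (0, 0), N = (1, 0), R = (0, 1), Y = (3, -1).
1. W lies on line NP with NW:WP = 3:2 ⇒ W = (2/5, 0)
2. H is the centroid of triangle WRN ⇒ H = (7/15, 1/3)
3. U lies on line YW with YU:UW = 3:5 ⇒ U = (81/40, -5/8)
4. G is the centroid of triangle NHP ⇒ G = (22/45, 1/9)
through G parallel to HN: direction (8/15, -1/3); meets YU at D = (82/75, -4/15)
D = Y + t·(U−Y) with t = 88/45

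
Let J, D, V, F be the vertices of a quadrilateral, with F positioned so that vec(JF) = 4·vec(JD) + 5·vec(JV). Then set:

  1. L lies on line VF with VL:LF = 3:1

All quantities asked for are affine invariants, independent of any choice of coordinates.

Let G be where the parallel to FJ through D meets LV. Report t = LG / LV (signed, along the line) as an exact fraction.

t = -2

Set J = (0, 0), D = (1, 0), V = (0, 1), F = (4, 5); any affine frame gives the same invariant.
1. L lies on line VF with VL:LF = 3:1 ⇒ L = (3, 4)
through D parallel to FJ: direction (-4, -5); meets LV at G = (9, 10)
G = L + t·(V−L) with t = -2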